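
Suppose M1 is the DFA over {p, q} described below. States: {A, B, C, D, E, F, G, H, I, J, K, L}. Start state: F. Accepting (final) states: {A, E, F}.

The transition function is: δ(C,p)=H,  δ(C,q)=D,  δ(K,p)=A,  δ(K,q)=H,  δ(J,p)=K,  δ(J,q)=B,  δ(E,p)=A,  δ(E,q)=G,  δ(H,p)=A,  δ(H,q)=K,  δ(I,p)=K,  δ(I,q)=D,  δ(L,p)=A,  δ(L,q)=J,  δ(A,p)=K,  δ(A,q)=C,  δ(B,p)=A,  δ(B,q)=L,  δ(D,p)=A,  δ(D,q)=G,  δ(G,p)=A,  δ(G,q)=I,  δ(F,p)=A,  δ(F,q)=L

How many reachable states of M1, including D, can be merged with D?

States {E} cannot be reached from the start state, so discard them.
Initial partition by acceptance: {A,F} | {B,C,D,G,H,I,J,K,L}.
Refine {A,F} on symbol p: members go to different blocks, giving {A} and {F}.
Refine {B,C,D,G,H,I,J,K,L} on symbol p: members go to different blocks, giving {B,D,G,H,K,L} and {C,I,J}.
On input q, block {B,D,G,H,K,L} splits into {B,D,H,K} and {G,L}.
Split {B,D,H,K} by δ(·,q) → {B,D} and {H,K}.
The partition is now stable with 6 blocks: {A} | {B,D} | {F} | {C,I,J} | {G,L} | {H,K}.
State D belongs to the block {B,D}, which has 2 states.

2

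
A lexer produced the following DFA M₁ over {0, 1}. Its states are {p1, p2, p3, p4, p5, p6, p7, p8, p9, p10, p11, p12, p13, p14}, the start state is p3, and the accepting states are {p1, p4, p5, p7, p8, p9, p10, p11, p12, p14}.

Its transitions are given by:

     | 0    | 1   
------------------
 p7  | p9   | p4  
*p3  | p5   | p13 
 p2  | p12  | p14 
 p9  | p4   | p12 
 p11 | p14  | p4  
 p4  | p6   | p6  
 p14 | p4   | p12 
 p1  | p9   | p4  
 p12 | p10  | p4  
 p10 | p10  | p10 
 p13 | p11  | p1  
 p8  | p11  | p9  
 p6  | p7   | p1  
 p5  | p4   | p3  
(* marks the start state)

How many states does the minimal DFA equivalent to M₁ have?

Reachable states from the start: {p1,p3,p4,p5,p6,p7,p9,p10,p11,p12,p13,p14}. Unreachable: {p2,p8} — drop them.
Initial partition by acceptance: {p1,p4,p5,p7,p9,p10,p11,p12,p14} | {p3,p6,p13}.
On input 0, block {p1,p4,p5,p7,p9,p10,p11,p12,p14} splits into {p1,p5,p7,p9,p10,p11,p12,p14} and {p4}.
On input 0, block {p1,p5,p7,p9,p10,p11,p12,p14} splits into {p1,p7,p10,p11,p12} and {p5,p9,p14}.
On input 0, block {p1,p7,p10,p11,p12} splits into {p1,p7,p11} and {p10,p12}.
Split {p3,p6,p13} by δ(·,0) → {p6,p13} and {p3}.
Refine {p5,p9,p14} on symbol 1: members go to different blocks, giving {p9,p14} and {p5}.
On input 1, block {p10,p12} splits into {p10} and {p12}.
No further refinement is possible. Final partition (8 blocks): {p1,p7,p11} | {p6,p13} | {p4} | {p9,p14} | {p10} | {p3} | {p5} | {p12}.

8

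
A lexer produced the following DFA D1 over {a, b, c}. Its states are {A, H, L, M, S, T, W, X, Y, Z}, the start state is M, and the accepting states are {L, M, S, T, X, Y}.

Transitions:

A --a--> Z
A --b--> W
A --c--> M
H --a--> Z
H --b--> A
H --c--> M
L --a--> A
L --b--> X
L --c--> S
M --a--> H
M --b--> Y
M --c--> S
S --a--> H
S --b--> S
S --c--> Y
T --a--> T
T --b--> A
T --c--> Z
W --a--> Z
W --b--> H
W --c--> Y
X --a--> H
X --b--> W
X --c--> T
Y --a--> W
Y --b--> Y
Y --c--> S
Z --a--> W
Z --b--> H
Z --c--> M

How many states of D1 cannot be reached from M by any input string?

BFS from M reaches {A, H, M, S, W, Y, Z}; the 3 state(s) L, T, X are never visited.

3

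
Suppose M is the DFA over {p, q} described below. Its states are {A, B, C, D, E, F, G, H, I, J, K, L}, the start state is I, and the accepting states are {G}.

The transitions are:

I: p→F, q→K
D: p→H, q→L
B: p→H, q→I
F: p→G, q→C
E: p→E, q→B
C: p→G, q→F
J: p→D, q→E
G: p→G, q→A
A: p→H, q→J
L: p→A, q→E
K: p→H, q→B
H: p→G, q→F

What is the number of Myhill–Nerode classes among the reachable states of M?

6

P0 = {G} | {A,B,C,D,E,F,H,I,J,K,L}.
On input p, block {A,B,C,D,E,F,H,I,J,K,L} splits into {A,B,D,E,I,J,K,L} and {C,F,H}.
Refine {A,B,D,E,I,J,K,L} on symbol p: members go to different blocks, giving {A,B,D,I,K} and {E,J,L}.
On input q, block {A,B,D,I,K} splits into {B,I,K} and {A,D}.
On input p, block {E,J,L} splits into {J,L} and {E}.
Stable partition: {G} | {B,I,K} | {C,F,H} | {J,L} | {A,D} | {E} — 6 equivalence classes.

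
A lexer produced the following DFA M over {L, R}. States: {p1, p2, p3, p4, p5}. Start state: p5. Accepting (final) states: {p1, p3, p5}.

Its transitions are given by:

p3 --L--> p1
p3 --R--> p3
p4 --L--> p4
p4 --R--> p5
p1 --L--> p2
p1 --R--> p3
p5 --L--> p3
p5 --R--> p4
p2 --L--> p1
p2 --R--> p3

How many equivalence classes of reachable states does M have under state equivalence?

5

All states are reachable from the start state.
Initial partition by acceptance: {p1,p3,p5} | {p2,p4}.
Split {p1,p3,p5} by δ(·,L) → {p3,p5} and {p1}.
Split {p3,p5} by δ(·,L) → {p3} and {p5}.
Split {p2,p4} by δ(·,L) → {p2} and {p4}.
No further refinement is possible. Final partition (5 blocks): {p3} | {p2} | {p1} | {p5} | {p4}.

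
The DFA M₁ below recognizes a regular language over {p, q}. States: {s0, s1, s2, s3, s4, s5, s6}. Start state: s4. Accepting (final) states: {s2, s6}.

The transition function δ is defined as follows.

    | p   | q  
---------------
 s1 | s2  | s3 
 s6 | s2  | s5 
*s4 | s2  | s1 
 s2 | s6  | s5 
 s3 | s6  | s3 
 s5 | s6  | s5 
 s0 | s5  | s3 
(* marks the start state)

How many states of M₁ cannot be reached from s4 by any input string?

1

BFS from s4 reaches {s1, s2, s3, s4, s5, s6}; the 1 state(s) s0 are never visited.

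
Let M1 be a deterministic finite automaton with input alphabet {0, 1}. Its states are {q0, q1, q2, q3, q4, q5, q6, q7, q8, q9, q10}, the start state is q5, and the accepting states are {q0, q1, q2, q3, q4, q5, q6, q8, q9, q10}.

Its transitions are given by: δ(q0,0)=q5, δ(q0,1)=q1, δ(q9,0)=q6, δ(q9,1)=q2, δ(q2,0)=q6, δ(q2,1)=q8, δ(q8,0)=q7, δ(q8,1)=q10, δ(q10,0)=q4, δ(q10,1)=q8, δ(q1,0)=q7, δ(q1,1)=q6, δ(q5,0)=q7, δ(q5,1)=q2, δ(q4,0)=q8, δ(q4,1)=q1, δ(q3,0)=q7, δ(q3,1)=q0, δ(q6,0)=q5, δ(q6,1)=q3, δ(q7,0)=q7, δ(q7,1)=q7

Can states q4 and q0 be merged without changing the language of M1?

First remove the unreachable states {q9}; 10 states remain.
Start with accepting vs non-accepting: {q0,q1,q2,q3,q4,q5,q6,q8,q10} | {q7}.
On input 0, block {q0,q1,q2,q3,q4,q5,q6,q8,q10} splits into {q0,q2,q4,q6,q10} and {q1,q3,q5,q8}.
On input 0, block {q0,q2,q4,q6,q10} splits into {q0,q4,q6} and {q2,q10}.
On input 1, block {q1,q3,q5,q8} splits into {q1,q3} and {q5,q8}.
Stable partition: {q0,q4,q6} | {q7} | {q1,q3} | {q2,q10} | {q5,q8} — 5 equivalence classes.
q4 and q0 lie in the same block of the stable partition, so they are equivalent — no string distinguishes them.

Yes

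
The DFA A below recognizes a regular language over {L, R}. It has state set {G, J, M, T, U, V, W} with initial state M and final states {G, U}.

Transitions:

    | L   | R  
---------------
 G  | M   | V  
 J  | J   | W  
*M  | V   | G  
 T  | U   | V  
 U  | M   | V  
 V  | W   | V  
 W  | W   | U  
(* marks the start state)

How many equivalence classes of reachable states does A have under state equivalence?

States {J,T} cannot be reached from the start state, so discard them.
P0 = {G,U} | {M,V,W}.
Split {M,V,W} by δ(·,R) → {M,W} and {V}.
On input L, block {M,W} splits into {W} and {M}.
Stable partition: {G,U} | {W} | {V} | {M} — 4 equivalence classes.

4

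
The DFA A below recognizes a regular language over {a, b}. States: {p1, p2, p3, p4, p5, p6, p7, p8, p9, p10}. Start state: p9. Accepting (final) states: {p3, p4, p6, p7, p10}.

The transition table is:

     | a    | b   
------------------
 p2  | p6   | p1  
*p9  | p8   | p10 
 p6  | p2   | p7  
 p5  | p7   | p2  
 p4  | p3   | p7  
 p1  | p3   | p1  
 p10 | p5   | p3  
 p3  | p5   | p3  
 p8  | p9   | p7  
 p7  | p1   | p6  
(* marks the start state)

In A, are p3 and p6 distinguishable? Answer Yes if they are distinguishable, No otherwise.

Reachable states from the start: {p1,p2,p3,p5,p6,p7,p8,p9,p10}. Unreachable: {p4} — drop them.
Initial partition by acceptance: {p3,p6,p7,p10} | {p1,p2,p5,p8,p9}.
Split {p1,p2,p5,p8,p9} by δ(·,a) → {p1,p2,p5} and {p8,p9}.
The partition is now stable with 3 blocks: {p3,p6,p7,p10} | {p1,p2,p5} | {p8,p9}.
p3 and p6 lie in the same block of the stable partition, so they are equivalent — no string distinguishes them.

No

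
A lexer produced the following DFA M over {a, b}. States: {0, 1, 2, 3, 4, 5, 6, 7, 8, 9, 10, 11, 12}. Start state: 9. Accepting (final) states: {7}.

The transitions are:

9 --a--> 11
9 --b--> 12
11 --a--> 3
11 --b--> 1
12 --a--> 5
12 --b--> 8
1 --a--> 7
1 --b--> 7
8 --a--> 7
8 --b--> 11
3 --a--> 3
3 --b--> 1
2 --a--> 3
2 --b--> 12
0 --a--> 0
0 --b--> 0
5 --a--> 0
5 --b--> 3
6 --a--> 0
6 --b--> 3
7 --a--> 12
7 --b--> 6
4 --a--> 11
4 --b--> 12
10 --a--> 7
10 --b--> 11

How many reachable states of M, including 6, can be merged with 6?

States {2,4,10} cannot be reached from the start state, so discard them.
P0 = {7} | {0,1,3,5,6,8,9,11,12}.
On input a, block {0,1,3,5,6,8,9,11,12} splits into {0,3,5,6,9,11,12} and {1,8}.
Split {0,3,5,6,9,11,12} by δ(·,b) → {0,5,6,9} and {3,11,12}.
On input a, block {0,5,6,9} splits into {0,5,6} and {9}.
Refine {0,5,6} on symbol b: members go to different blocks, giving {5,6} and {0}.
Split {1,8} by δ(·,b) → {1} and {8}.
On input a, block {3,11,12} splits into {3,11} and {12}.
Stable partition: {7} | {5,6} | {1} | {3,11} | {9} | {0} | {8} | {12} — 8 equivalence classes.
State 6 belongs to the block {5,6}, which has 2 states.

2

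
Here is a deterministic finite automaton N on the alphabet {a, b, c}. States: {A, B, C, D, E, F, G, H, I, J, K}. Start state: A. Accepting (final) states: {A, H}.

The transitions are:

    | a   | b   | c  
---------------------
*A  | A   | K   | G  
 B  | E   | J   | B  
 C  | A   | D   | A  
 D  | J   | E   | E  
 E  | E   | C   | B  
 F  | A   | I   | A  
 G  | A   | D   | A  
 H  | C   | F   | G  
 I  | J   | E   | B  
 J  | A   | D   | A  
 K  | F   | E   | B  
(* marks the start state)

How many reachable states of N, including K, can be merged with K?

3

Reachable states from the start: {A,B,C,D,E,F,G,I,J,K}. Unreachable: {H} — drop them.
Initial partition by acceptance: {A} | {B,C,D,E,F,G,I,J,K}.
On input a, block {B,C,D,E,F,G,I,J,K} splits into {B,D,E,I,K} and {C,F,G,J}.
On input a, block {B,D,E,I,K} splits into {D,I,K} and {B,E}.
Stable partition: {A} | {D,I,K} | {C,F,G,J} | {B,E} — 4 equivalence classes.
The equivalence class containing K is {D,I,K}, of size 3.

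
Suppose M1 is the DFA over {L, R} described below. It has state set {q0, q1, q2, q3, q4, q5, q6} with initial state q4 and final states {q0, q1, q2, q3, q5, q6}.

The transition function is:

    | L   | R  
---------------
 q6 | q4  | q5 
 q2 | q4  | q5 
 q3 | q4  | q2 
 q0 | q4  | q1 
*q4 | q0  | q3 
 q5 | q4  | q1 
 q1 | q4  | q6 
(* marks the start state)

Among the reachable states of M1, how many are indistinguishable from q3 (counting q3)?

Initial partition by acceptance: {q0,q1,q2,q3,q5,q6} | {q4}.
Stable partition: {q0,q1,q2,q3,q5,q6} | {q4} — 2 equivalence classes.
The equivalence class containing q3 is {q0,q1,q2,q3,q5,q6}, of size 6.

6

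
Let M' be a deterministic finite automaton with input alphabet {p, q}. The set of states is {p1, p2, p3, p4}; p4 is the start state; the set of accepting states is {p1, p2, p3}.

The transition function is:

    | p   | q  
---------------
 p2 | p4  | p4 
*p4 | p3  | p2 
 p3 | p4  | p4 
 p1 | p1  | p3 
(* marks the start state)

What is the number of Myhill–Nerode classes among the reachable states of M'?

2

Reachable states from the start: {p2,p3,p4}. Unreachable: {p1} — drop them.
Start with accepting vs non-accepting: {p2,p3} | {p4}.
No further refinement is possible. Final partition (2 blocks): {p2,p3} | {p4}.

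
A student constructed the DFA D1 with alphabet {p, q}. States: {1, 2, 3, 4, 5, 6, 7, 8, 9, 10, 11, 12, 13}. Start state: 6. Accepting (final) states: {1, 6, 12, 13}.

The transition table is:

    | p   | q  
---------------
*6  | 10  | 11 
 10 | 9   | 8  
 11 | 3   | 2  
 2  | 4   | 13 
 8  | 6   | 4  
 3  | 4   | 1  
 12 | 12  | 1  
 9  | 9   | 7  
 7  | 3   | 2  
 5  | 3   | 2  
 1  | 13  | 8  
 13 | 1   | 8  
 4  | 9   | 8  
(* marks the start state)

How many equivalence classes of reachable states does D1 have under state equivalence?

7

First remove the unreachable states {5,12}; 11 states remain.
Start with accepting vs non-accepting: {1,6,13} | {2,3,4,7,8,9,10,11}.
On input p, block {1,6,13} splits into {1,13} and {6}.
On input p, block {2,3,4,7,8,9,10,11} splits into {2,3,4,7,9,10,11} and {8}.
On input q, block {2,3,4,7,9,10,11} splits into {7,9,11} and {2,3} and {4,10}.
Refine {7,9,11} on symbol p: members go to different blocks, giving {7,11} and {9}.
No further refinement is possible. Final partition (7 blocks): {1,13} | {7,11} | {6} | {8} | {2,3} | {4,10} | {9}.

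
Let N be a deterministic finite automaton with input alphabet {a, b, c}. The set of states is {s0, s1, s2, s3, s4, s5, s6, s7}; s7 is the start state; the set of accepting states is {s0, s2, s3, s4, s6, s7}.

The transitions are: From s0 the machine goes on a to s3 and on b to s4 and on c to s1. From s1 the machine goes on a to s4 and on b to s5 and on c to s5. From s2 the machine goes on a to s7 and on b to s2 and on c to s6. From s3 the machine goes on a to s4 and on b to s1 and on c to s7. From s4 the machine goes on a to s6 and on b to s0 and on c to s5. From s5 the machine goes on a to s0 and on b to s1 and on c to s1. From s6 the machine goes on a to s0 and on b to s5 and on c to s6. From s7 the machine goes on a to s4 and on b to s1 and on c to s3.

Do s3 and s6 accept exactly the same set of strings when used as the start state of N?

Yes

States {s2} cannot be reached from the start state, so discard them.
P0 = {s0,s3,s4,s6,s7} | {s1,s5}.
Refine {s0,s3,s4,s6,s7} on symbol b: members go to different blocks, giving {s3,s6,s7} and {s0,s4}.
Stable partition: {s3,s6,s7} | {s1,s5} | {s0,s4} — 3 equivalence classes.
s3 and s6 lie in the same block of the stable partition, so they are equivalent — no string distinguishes them.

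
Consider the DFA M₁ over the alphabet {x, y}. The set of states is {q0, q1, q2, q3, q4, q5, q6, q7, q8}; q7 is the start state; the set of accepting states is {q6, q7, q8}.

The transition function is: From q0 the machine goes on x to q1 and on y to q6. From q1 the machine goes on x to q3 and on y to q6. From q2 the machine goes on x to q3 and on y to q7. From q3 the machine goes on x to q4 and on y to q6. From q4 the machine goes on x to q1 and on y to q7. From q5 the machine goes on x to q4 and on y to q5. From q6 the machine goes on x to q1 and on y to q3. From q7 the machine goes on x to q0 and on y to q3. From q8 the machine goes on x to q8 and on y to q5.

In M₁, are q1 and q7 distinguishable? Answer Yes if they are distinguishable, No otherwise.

States {q2,q5,q8} cannot be reached from the start state, so discard them.
Initial partition by acceptance: {q6,q7} | {q0,q1,q3,q4}.
Stable partition: {q6,q7} | {q0,q1,q3,q4} — 2 equivalence classes.
q1 and q7 end up in different blocks, so they are distinguishable. For instance, the string 'ε' is accepted from only q7.

Yes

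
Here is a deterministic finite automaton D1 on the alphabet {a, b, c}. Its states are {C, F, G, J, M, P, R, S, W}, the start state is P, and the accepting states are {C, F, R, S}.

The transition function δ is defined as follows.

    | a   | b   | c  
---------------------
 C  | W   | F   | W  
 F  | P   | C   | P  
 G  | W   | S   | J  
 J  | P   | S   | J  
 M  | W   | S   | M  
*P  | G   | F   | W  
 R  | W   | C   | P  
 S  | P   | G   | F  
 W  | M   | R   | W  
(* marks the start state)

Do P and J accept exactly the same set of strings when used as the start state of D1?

P0 = {C,F,R,S} | {G,J,M,P,W}.
Split {C,F,R,S} by δ(·,b) → {C,F,R} and {S}.
On input b, block {G,J,M,P,W} splits into {G,J,M} and {P,W}.
The partition is now stable with 4 blocks: {C,F,R} | {G,J,M} | {S} | {P,W}.
P and J end up in different blocks, so they are distinguishable. For instance, the string 'bb' is accepted from only P.

No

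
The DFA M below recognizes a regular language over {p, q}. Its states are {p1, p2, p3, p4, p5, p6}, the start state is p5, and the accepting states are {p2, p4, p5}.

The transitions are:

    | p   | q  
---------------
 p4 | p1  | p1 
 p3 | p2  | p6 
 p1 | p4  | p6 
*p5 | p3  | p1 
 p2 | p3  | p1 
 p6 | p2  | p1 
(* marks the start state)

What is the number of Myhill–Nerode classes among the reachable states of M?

2

Every state is reachable, so we keep all 6.
Initial partition by acceptance: {p2,p4,p5} | {p1,p3,p6}.
Stable partition: {p2,p4,p5} | {p1,p3,p6} — 2 equivalence classes.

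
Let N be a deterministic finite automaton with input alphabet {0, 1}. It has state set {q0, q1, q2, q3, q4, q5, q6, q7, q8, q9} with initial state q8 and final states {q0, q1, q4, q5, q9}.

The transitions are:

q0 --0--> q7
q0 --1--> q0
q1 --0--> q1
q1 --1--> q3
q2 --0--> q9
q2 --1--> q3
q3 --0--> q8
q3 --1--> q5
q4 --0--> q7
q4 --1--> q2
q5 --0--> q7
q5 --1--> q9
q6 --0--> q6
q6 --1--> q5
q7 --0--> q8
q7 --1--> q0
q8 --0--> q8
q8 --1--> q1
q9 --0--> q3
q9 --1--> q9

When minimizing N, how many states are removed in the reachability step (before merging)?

3

Starting at q8 and following transitions, the reachable set is {q0, q1, q3, q5, q7, q8, q9}. That leaves q2, q4, q6 unreachable — 3 in total.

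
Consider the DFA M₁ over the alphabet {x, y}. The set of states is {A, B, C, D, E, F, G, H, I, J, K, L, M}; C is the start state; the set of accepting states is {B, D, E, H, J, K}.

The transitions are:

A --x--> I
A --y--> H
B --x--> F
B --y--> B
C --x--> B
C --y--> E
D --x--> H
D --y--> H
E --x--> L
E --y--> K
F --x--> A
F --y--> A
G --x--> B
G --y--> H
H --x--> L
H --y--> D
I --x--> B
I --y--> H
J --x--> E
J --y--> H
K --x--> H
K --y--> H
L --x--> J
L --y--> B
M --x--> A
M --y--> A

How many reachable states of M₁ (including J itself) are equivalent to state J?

First remove the unreachable states {G,M}; 11 states remain.
Initial partition by acceptance: {B,D,E,H,J,K} | {A,C,F,I,L}.
Refine {B,D,E,H,J,K} on symbol x: members go to different blocks, giving {B,E,H} and {D,J,K}.
On input y, block {B,E,H} splits into {E,H} and {B}.
Refine {A,C,F,I,L} on symbol x: members go to different blocks, giving {A,F} and {C,I} and {L}.
On input x, block {A,F} splits into {A} and {F}.
No further refinement is possible. Final partition (7 blocks): {E,H} | {A} | {D,J,K} | {B} | {C,I} | {L} | {F}.
State J belongs to the block {D,J,K}, which has 3 states.

3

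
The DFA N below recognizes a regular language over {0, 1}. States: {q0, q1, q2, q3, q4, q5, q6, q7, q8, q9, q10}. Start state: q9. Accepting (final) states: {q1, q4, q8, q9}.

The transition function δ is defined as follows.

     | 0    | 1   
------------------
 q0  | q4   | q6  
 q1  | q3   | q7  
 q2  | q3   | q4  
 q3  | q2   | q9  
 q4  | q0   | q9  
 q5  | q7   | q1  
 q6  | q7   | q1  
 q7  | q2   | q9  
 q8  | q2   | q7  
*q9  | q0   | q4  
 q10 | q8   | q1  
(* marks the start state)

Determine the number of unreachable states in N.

BFS from q9 reaches {q0, q1, q2, q3, q4, q6, q7, q9}; the 3 state(s) q5, q8, q10 are never visited.

3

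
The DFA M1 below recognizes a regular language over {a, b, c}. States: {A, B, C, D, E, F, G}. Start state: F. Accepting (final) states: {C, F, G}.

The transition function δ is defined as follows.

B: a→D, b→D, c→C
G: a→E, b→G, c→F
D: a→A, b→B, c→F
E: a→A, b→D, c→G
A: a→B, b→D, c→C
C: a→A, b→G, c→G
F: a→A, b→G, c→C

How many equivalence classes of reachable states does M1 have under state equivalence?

2

All states are reachable from the start state.
P0 = {C,F,G} | {A,B,D,E}.
Stable partition: {C,F,G} | {A,B,D,E} — 2 equivalence classes.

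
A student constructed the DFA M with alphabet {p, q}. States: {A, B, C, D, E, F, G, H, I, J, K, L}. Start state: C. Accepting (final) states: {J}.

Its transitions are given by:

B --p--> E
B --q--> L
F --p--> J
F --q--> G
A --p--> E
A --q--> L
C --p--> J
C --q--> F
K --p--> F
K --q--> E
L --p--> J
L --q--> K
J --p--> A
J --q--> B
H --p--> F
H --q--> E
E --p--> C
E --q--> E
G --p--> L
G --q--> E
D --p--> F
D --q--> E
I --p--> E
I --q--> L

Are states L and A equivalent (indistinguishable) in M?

No

Reachable states from the start: {A,B,C,E,F,G,J,K,L}. Unreachable: {D,H,I} — drop them.
P0 = {J} | {A,B,C,E,F,G,K,L}.
Split {A,B,C,E,F,G,K,L} by δ(·,p) → {A,B,E,G,K} and {C,F,L}.
On input p, block {A,B,E,G,K} splits into {E,G,K} and {A,B}.
Split {C,F,L} by δ(·,q) → {F,L} and {C}.
Refine {E,G,K} on symbol p: members go to different blocks, giving {G,K} and {E}.
The partition is now stable with 6 blocks: {J} | {G,K} | {F,L} | {A,B} | {C} | {E}.
L and A end up in different blocks, so they are distinguishable. For instance, the string 'p' is accepted from only L.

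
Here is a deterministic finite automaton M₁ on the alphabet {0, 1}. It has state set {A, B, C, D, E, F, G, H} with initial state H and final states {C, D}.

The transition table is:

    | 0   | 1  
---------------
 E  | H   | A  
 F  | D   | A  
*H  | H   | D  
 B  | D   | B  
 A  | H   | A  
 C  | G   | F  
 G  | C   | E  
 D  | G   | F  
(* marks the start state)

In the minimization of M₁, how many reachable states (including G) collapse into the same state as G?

Reachable states from the start: {A,C,D,E,F,G,H}. Unreachable: {B} — drop them.
Start with accepting vs non-accepting: {C,D} | {A,E,F,G,H}.
Refine {A,E,F,G,H} on symbol 0: members go to different blocks, giving {A,E,H} and {F,G}.
On input 1, block {A,E,H} splits into {A,E} and {H}.
The partition is now stable with 4 blocks: {C,D} | {A,E} | {F,G} | {H}.
State G belongs to the block {F,G}, which has 2 states.

2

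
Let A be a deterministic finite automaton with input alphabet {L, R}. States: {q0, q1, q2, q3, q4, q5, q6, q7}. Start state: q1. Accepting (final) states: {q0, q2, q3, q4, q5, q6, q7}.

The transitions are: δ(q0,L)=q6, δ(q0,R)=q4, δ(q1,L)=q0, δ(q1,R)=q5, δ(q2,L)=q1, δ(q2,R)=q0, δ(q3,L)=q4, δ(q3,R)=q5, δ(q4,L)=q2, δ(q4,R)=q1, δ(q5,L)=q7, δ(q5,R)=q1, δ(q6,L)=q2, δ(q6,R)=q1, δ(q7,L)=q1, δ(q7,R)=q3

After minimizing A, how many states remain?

Initial partition by acceptance: {q0,q2,q3,q4,q5,q6,q7} | {q1}.
Refine {q0,q2,q3,q4,q5,q6,q7} on symbol L: members go to different blocks, giving {q0,q3,q4,q5,q6} and {q2,q7}.
Refine {q0,q3,q4,q5,q6} on symbol L: members go to different blocks, giving {q4,q5,q6} and {q0,q3}.
The partition is now stable with 4 blocks: {q4,q5,q6} | {q1} | {q2,q7} | {q0,q3}.

4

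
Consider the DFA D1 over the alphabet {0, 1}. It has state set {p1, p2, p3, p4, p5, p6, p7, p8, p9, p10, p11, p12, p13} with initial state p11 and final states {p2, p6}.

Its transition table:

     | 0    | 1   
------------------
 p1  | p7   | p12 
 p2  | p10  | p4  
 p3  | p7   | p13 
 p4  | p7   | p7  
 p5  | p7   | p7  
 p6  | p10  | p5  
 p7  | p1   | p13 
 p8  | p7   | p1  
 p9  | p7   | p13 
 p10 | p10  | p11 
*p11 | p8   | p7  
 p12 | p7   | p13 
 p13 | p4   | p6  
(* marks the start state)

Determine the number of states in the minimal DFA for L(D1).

Reachable states from the start: {p1,p4,p5,p6,p7,p8,p10,p11,p12,p13}. Unreachable: {p2,p3,p9} — drop them.
P0 = {p6} | {p1,p4,p5,p7,p8,p10,p11,p12,p13}.
On input 1, block {p1,p4,p5,p7,p8,p10,p11,p12,p13} splits into {p1,p4,p5,p7,p8,p10,p11,p12} and {p13}.
Refine {p1,p4,p5,p7,p8,p10,p11,p12} on symbol 1: members go to different blocks, giving {p1,p4,p5,p8,p10,p11} and {p7,p12}.
On input 0, block {p1,p4,p5,p8,p10,p11} splits into {p1,p4,p5,p8} and {p10,p11}.
Refine {p1,p4,p5,p8} on symbol 1: members go to different blocks, giving {p1,p4,p5} and {p8}.
Split {p7,p12} by δ(·,0) → {p7} and {p12}.
On input 1, block {p1,p4,p5} splits into {p4,p5} and {p1}.
On input 0, block {p10,p11} splits into {p10} and {p11}.
No further refinement is possible. Final partition (9 blocks): {p6} | {p4,p5} | {p13} | {p7} | {p10} | {p8} | {p12} | {p1} | {p11}.

9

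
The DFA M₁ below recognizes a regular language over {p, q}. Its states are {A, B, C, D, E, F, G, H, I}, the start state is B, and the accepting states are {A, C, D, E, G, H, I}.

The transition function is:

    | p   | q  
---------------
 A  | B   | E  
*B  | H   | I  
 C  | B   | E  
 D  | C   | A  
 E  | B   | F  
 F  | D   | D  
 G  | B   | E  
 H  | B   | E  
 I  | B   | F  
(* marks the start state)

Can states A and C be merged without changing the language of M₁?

First remove the unreachable states {G}; 8 states remain.
Start with accepting vs non-accepting: {A,C,D,E,H,I} | {B,F}.
Split {A,C,D,E,H,I} by δ(·,p) → {A,C,E,H,I} and {D}.
On input q, block {A,C,E,H,I} splits into {A,C,H} and {E,I}.
On input p, block {B,F} splits into {B} and {F}.
Stable partition: {A,C,H} | {B} | {D} | {E,I} | {F} — 5 equivalence classes.
A and C lie in the same block of the stable partition, so they are equivalent — no string distinguishes them.

Yes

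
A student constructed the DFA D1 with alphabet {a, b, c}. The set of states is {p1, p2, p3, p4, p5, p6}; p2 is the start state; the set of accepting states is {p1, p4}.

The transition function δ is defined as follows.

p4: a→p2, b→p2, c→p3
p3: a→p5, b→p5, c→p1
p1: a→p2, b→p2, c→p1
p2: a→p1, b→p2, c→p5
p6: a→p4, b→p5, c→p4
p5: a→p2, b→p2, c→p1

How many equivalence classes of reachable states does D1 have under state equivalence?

States {p3,p4,p6} cannot be reached from the start state, so discard them.
Initial partition by acceptance: {p1} | {p2,p5}.
Refine {p2,p5} on symbol a: members go to different blocks, giving {p2} and {p5}.
No further refinement is possible. Final partition (3 blocks): {p1} | {p2} | {p5}.

3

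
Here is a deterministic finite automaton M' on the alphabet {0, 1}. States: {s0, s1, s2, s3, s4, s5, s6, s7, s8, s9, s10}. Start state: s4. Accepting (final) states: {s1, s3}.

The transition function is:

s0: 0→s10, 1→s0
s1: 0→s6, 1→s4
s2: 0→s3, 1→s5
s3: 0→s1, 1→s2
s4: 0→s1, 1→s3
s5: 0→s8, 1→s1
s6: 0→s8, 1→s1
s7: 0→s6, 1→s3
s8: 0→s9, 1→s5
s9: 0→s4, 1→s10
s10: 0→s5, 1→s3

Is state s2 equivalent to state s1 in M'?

States {s0,s7} cannot be reached from the start state, so discard them.
Initial partition by acceptance: {s1,s3} | {s2,s4,s5,s6,s8,s9,s10}.
Refine {s1,s3} on symbol 0: members go to different blocks, giving {s1} and {s3}.
Refine {s2,s4,s5,s6,s8,s9,s10} on symbol 0: members go to different blocks, giving {s5,s6,s8,s9,s10} and {s2} and {s4}.
On input 0, block {s5,s6,s8,s9,s10} splits into {s5,s6,s8,s10} and {s9}.
Refine {s5,s6,s8,s10} on symbol 0: members go to different blocks, giving {s5,s6,s10} and {s8}.
Refine {s5,s6,s10} on symbol 0: members go to different blocks, giving {s5,s6} and {s10}.
No further refinement is possible. Final partition (8 blocks): {s1} | {s5,s6} | {s3} | {s2} | {s4} | {s9} | {s8} | {s10}.
s2 and s1 end up in different blocks, so they are distinguishable. For instance, the string 'ε' is accepted from only s1.

No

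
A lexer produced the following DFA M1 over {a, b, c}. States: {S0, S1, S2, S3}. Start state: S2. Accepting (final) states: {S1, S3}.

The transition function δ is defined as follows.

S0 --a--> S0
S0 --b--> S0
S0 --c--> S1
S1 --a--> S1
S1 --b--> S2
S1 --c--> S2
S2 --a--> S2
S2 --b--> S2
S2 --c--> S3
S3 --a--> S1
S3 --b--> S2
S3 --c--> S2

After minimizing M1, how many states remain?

2

Reachable states from the start: {S1,S2,S3}. Unreachable: {S0} — drop them.
Initial partition by acceptance: {S1,S3} | {S2}.
Stable partition: {S1,S3} | {S2} — 2 equivalence classes.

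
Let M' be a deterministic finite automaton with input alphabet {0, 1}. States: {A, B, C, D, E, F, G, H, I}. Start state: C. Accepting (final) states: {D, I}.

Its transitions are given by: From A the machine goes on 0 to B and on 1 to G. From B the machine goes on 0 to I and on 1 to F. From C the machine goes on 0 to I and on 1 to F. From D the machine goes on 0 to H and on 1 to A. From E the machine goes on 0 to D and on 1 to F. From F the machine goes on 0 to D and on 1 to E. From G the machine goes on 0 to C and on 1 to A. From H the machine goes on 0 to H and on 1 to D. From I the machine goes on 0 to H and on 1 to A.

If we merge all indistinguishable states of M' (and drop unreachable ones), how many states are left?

4

Every state is reachable, so we keep all 9.
P0 = {D,I} | {A,B,C,E,F,G,H}.
Split {A,B,C,E,F,G,H} by δ(·,0) → {B,C,E,F} and {A,G,H}.
Split {A,G,H} by δ(·,0) → {A,G} and {H}.
Stable partition: {D,I} | {B,C,E,F} | {A,G} | {H} — 4 equivalence classes.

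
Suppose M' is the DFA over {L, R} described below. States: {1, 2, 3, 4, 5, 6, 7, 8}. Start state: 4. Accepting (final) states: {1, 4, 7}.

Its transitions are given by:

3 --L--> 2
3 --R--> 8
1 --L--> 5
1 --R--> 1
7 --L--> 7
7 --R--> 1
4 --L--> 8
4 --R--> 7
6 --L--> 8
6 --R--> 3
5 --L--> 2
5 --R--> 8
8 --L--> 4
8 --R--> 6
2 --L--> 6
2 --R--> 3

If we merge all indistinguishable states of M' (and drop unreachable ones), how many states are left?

Start with accepting vs non-accepting: {1,4,7} | {2,3,5,6,8}.
On input L, block {1,4,7} splits into {1,4} and {7}.
On input R, block {1,4} splits into {1} and {4}.
Split {2,3,5,6,8} by δ(·,L) → {2,3,5,6} and {8}.
On input L, block {2,3,5,6} splits into {2,3,5} and {6}.
Split {2,3,5} by δ(·,L) → {3,5} and {2}.
No further refinement is possible. Final partition (7 blocks): {1} | {3,5} | {7} | {4} | {8} | {6} | {2}.

7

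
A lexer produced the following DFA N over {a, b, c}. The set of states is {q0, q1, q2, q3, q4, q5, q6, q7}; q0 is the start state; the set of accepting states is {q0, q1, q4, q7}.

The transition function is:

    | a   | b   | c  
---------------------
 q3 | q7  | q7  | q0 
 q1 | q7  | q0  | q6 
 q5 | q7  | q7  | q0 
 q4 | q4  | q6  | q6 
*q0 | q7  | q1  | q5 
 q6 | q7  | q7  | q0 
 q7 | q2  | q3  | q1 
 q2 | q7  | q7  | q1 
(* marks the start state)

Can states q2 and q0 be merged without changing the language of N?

No

States {q4} cannot be reached from the start state, so discard them.
Initial partition by acceptance: {q0,q1,q7} | {q2,q3,q5,q6}.
Refine {q0,q1,q7} on symbol a: members go to different blocks, giving {q0,q1} and {q7}.
The partition is now stable with 3 blocks: {q0,q1} | {q2,q3,q5,q6} | {q7}.
q2 and q0 end up in different blocks, so they are distinguishable. For instance, the string 'ε' is accepted from only q0.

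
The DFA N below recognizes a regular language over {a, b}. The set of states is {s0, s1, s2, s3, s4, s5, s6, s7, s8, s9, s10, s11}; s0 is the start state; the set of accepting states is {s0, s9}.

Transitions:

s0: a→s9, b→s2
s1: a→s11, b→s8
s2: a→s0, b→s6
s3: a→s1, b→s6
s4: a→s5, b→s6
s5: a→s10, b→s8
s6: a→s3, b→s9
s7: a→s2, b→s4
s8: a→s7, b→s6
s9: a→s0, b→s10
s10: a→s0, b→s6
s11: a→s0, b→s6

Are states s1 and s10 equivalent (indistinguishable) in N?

No

All states are reachable from the start state.
P0 = {s0,s9} | {s1,s2,s3,s4,s5,s6,s7,s8,s10,s11}.
Refine {s1,s2,s3,s4,s5,s6,s7,s8,s10,s11} on symbol a: members go to different blocks, giving {s1,s3,s4,s5,s6,s7,s8} and {s2,s10,s11}.
Split {s1,s3,s4,s5,s6,s7,s8} by δ(·,a) → {s3,s4,s6,s8} and {s1,s5,s7}.
On input a, block {s3,s4,s6,s8} splits into {s3,s4,s8} and {s6}.
Stable partition: {s0,s9} | {s3,s4,s8} | {s2,s10,s11} | {s1,s5,s7} | {s6} — 5 equivalence classes.
s1 and s10 end up in different blocks, so they are distinguishable. For instance, the string 'a' is accepted from only s10.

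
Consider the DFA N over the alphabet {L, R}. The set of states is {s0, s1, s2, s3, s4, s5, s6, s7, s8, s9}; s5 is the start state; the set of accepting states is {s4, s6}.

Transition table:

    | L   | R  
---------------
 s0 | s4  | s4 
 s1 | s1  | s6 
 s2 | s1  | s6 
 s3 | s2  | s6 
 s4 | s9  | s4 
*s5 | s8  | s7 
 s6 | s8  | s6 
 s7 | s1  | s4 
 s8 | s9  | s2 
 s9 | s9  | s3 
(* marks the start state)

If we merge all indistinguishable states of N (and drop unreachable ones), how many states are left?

3

Reachable states from the start: {s1,s2,s3,s4,s5,s6,s7,s8,s9}. Unreachable: {s0} — drop them.
Start with accepting vs non-accepting: {s4,s6} | {s1,s2,s3,s5,s7,s8,s9}.
On input R, block {s1,s2,s3,s5,s7,s8,s9} splits into {s1,s2,s3,s7} and {s5,s8,s9}.
Stable partition: {s4,s6} | {s1,s2,s3,s7} | {s5,s8,s9} — 3 equivalence classes.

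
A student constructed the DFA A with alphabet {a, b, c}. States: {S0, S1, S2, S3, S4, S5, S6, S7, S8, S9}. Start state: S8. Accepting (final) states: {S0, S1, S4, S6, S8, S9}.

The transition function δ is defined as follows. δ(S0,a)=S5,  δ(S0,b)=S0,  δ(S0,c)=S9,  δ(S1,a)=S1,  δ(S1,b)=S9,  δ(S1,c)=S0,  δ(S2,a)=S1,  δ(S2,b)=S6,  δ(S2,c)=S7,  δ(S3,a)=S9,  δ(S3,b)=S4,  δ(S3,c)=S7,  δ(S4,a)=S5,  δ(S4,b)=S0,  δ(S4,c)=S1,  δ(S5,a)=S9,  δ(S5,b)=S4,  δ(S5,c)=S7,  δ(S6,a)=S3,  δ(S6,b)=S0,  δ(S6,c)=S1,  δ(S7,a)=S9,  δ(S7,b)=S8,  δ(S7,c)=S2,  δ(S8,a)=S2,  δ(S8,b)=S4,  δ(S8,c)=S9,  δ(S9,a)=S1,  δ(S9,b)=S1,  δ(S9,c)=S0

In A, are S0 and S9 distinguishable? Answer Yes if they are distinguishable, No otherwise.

Every state is reachable, so we keep all 10.
Initial partition by acceptance: {S0,S1,S4,S6,S8,S9} | {S2,S3,S5,S7}.
Split {S0,S1,S4,S6,S8,S9} by δ(·,a) → {S0,S4,S6,S8} and {S1,S9}.
No further refinement is possible. Final partition (3 blocks): {S0,S4,S6,S8} | {S2,S3,S5,S7} | {S1,S9}.
S0 and S9 end up in different blocks, so they are distinguishable. For instance, the string 'a' is accepted from only S9.

Yes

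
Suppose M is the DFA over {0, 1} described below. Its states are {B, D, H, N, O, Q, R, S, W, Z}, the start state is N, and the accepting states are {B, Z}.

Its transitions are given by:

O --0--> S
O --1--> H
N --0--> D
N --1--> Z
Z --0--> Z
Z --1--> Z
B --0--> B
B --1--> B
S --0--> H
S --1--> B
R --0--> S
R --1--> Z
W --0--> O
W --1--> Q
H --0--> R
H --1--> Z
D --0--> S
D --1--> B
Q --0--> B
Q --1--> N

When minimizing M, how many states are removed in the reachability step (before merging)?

BFS from N reaches {B, D, H, N, R, S, Z}; the 3 state(s) O, Q, W are never visited.

3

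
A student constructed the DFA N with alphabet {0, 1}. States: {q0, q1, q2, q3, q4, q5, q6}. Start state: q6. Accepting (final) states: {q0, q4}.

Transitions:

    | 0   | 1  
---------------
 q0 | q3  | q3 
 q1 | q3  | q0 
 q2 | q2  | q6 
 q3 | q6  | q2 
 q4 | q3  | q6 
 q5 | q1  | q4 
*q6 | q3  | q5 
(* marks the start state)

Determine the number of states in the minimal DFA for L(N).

7

Initial partition by acceptance: {q0,q4} | {q1,q2,q3,q5,q6}.
On input 1, block {q1,q2,q3,q5,q6} splits into {q2,q3,q6} and {q1,q5}.
Split {q2,q3,q6} by δ(·,1) → {q2,q3} and {q6}.
On input 1, block {q0,q4} splits into {q0} and {q4}.
Refine {q2,q3} on symbol 0: members go to different blocks, giving {q2} and {q3}.
Refine {q1,q5} on symbol 0: members go to different blocks, giving {q1} and {q5}.
Stable partition: {q0} | {q2} | {q1} | {q6} | {q4} | {q3} | {q5} — 7 equivalence classes.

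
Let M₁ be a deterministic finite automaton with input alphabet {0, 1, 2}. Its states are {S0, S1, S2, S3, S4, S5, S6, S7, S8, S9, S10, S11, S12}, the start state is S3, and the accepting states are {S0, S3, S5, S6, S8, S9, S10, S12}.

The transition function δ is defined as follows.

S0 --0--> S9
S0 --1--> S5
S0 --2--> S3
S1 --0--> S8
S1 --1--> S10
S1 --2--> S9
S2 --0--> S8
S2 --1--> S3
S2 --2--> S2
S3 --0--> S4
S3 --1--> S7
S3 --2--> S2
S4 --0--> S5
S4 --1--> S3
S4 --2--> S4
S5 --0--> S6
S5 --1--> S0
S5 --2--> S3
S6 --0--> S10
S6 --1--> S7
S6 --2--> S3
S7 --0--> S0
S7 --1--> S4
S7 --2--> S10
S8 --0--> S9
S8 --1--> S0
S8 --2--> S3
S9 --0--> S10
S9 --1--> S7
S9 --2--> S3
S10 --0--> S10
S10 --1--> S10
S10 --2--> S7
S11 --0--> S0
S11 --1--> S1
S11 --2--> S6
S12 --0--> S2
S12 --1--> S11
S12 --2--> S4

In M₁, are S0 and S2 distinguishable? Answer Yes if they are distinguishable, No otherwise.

Yes

First remove the unreachable states {S1,S11,S12}; 10 states remain.
Start with accepting vs non-accepting: {S0,S3,S5,S6,S8,S9,S10} | {S2,S4,S7}.
Split {S0,S3,S5,S6,S8,S9,S10} by δ(·,0) → {S0,S5,S6,S8,S9,S10} and {S3}.
Refine {S0,S5,S6,S8,S9,S10} on symbol 1: members go to different blocks, giving {S0,S5,S8,S10} and {S6,S9}.
Refine {S0,S5,S8,S10} on symbol 0: members go to different blocks, giving {S0,S5,S8} and {S10}.
On input 1, block {S2,S4,S7} splits into {S2,S4} and {S7}.
No further refinement is possible. Final partition (6 blocks): {S0,S5,S8} | {S2,S4} | {S3} | {S6,S9} | {S10} | {S7}.
S0 and S2 end up in different blocks, so they are distinguishable. For instance, the string 'ε' is accepted from only S0.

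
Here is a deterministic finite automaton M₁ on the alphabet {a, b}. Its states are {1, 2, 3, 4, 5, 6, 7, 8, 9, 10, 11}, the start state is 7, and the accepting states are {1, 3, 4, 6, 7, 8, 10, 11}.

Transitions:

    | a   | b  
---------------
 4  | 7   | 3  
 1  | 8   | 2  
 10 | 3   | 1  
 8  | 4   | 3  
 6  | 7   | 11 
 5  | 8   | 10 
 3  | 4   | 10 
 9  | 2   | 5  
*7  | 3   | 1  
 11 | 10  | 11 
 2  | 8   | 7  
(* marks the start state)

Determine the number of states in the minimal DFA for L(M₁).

6

Reachable states from the start: {1,2,3,4,7,8,10}. Unreachable: {5,6,9,11} — drop them.
P0 = {1,3,4,7,8,10} | {2}.
Refine {1,3,4,7,8,10} on symbol b: members go to different blocks, giving {3,4,7,8,10} and {1}.
Split {3,4,7,8,10} by δ(·,b) → {3,4,8} and {7,10}.
Refine {3,4,8} on symbol a: members go to different blocks, giving {3,8} and {4}.
Refine {3,8} on symbol b: members go to different blocks, giving {3} and {8}.
The partition is now stable with 6 blocks: {3} | {2} | {1} | {7,10} | {4} | {8}.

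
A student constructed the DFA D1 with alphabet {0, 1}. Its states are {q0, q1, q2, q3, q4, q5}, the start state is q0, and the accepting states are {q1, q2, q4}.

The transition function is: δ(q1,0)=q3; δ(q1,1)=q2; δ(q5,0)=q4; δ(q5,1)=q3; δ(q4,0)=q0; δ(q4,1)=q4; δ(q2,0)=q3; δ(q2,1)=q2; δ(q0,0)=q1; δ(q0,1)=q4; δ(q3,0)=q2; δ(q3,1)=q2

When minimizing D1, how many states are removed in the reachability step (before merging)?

1

Starting at q0 and following transitions, the reachable set is {q0, q1, q2, q3, q4}. That leaves q5 unreachable — 1 in total.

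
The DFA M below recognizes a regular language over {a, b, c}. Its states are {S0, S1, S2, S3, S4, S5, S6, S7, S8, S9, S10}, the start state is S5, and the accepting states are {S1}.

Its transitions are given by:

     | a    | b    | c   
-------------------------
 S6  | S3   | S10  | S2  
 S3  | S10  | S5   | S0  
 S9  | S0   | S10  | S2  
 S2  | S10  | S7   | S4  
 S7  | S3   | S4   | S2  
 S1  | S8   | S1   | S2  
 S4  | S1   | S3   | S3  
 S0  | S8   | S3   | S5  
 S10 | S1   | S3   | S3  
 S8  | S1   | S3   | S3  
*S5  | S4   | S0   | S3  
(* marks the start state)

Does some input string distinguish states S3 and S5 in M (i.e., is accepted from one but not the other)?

No

Reachable states from the start: {S0,S1,S2,S3,S4,S5,S7,S8,S10}. Unreachable: {S6,S9} — drop them.
Start with accepting vs non-accepting: {S1} | {S0,S2,S3,S4,S5,S7,S8,S10}.
Refine {S0,S2,S3,S4,S5,S7,S8,S10} on symbol a: members go to different blocks, giving {S0,S2,S3,S5,S7} and {S4,S8,S10}.
Refine {S0,S2,S3,S5,S7} on symbol a: members go to different blocks, giving {S0,S2,S3,S5} and {S7}.
On input b, block {S0,S2,S3,S5} splits into {S0,S3,S5} and {S2}.
The partition is now stable with 5 blocks: {S1} | {S0,S3,S5} | {S4,S8,S10} | {S7} | {S2}.
S3 and S5 lie in the same block of the stable partition, so they are equivalent — no string distinguishes them.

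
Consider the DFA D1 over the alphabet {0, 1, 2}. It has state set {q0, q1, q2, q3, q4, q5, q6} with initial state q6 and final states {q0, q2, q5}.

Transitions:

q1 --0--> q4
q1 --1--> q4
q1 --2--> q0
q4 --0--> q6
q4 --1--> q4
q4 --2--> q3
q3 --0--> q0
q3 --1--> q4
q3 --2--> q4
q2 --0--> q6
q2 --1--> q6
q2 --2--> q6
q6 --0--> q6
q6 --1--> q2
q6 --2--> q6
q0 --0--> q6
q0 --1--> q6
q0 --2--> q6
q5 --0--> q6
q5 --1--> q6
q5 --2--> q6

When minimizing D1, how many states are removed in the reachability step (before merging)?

5

Starting at q6 and following transitions, the reachable set is {q2, q6}. That leaves q0, q1, q3, q4, q5 unreachable — 5 in total.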